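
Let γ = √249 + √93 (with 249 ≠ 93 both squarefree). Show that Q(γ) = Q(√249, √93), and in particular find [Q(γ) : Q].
[Q(γ) : Q] = 4 (equivalently, Q(γ) = Q(√249, √93))

Obviously Q(γ) ⊆ Q(√249, √93), and [Q(√249, √93):Q] = 4 (since 249, 93 are distinct squarefree integers > 1 with 23157 not a perfect square). To show equality we compute the minimal polynomial of γ. From γ = √249 + √93: γ^2 = 249 + 2√(23157) + 93 = 342 + 2√(23157), so γ^2 - 342 = 2√(23157); squaring, (γ^2 - 342)^2 = 4·23157, i.e. γ^4 - 684γ^2 + 116964 - 92628 = 0, i.e. γ^4 - 684γ^2 + 24336 = 0. So γ is a root of x^4 - 684x^2 + 24336. This polynomial is irreducible over Q: it has no rational root (each ±√249 ± √93 is irrational), and any factorization into two quadratics over Q would force √(23157) ∈ Q (pairing opposite roots) or √249, √93 ∈ Q (other pairings), all impossible. Hence [Q(γ):Q] = 4 = [Q(√249, √93):Q], so Q(γ) = Q(√249, √93).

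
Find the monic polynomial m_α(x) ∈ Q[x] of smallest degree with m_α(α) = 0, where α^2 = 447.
m_α(x) = x^2 - 447

α satisfies α^2 - 447 = 0, so x^2 - 447 annihilates α. Since d = 447 is squarefree and ≠ 1, it is not a perfect square in Q, so x^2 - 447 has no rational root and is therefore irreducible over Q (a degree-2 polynomial over a field is irreducible iff it has no root). Hence m_α(x) = x^2 - 447.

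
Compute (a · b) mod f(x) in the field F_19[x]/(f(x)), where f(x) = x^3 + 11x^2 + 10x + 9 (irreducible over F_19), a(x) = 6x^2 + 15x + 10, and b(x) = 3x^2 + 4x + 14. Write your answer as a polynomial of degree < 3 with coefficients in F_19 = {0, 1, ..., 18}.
a · b ≡ 7x^2 + 10x + 9 (mod f(x))

Multiply in F_19[x]: a(x)·b(x) = (6x^2 + 15x + 10)·(3x^2 + 4x + 14) = 18x^4 + 12x^3 + 3x^2 + 3x + 7. This has degree ≥ 3, so divide by f(x) over F_19: 18x^4 + 12x^3 + 3x^2 + 3x + 7 = (18x + 4)·(x^3 + 11x^2 + 10x + 9) + (7x^2 + 10x + 9). Hence a·b ≡ 7x^2 + 10x + 9 (mod f). (F_19[x]/(f) is a field with 19^3 = 6859 elements since f is irreducible of degree 3.)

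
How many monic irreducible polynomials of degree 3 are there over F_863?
There are 214244928 monic irreducible polynomials of degree 3 over F_863

Each element of F_{863^3} that lies in no proper subfield is a root of exactly one monic irreducible of degree 3 over F_863, and each such polynomial has 3 distinct roots in F_{863^3}. By Möbius inversion the count is N_863(3) = (1/3) Σ_{d|3} μ(3/d) · 863^d = (1/3)(μ(3)·863^1 + μ(1)·863^3) = 642734784/3 = 214244928.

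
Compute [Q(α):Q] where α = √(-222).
[Q(α):Q] = 2

[Q(α):Q] equals the degree of the minimal polynomial of α. Here α^2 = -222 and x^2 + 222 is irreducible (d = -222 is squarefree, ≠ 1, hence not a square), so deg(m_α) = 2. Thus [Q(α):Q] = 2.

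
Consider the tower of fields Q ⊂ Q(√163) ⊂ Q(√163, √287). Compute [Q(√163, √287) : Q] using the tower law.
[Q(√163, √287) : Q] = 4

[Q(√163):Q] = 2 (min poly x^2 - 163, irreducible since 163 is squarefree > 1). For the top step, suppose √287 ∈ Q(√163), say √287 = c + d√163 with c, d ∈ Q. Squaring: 287 = c^2 + 163d^2 + 2cd√163. Since √163 ∉ Q this forces 2cd = 0. If d = 0 then √287 = c ∈ Q, contradicting 287 squarefree > 1. If c = 0 then 287 = 163d^2, so 163·287 = (163d)^2 is a perfect square in Q — but 163·287 = 46781 is not a perfect square (since 163 and 287 are distinct squarefree integers). Contradiction. Hence √287 ∉ Q(√163), so x^2 - 287 stays irreducible over Q(√163) and [Q(√163, √287) : Q(√163)] = 2. By the tower law, [Q(√163, √287) : Q] = 2 · 2 = 4.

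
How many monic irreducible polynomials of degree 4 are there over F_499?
There are 15500312250 monic irreducible polynomials of degree 4 over F_499

Each element of F_{499^4} that lies in no proper subfield is a root of exactly one monic irreducible of degree 4 over F_499, and each such polynomial has 4 distinct roots in F_{499^4}. By Möbius inversion the count is N_499(4) = (1/4) Σ_{d|4} μ(4/d) · 499^d = (1/4)(μ(4)·499^1 + μ(2)·499^2 + μ(1)·499^4) = 62001249000/4 = 15500312250.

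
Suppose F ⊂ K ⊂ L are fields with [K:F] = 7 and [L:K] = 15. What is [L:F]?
[L:F] = 105

The tower law says that for any tower of field extensions F ⊂ K ⊂ L with finite degrees, [L:F] = [L:K] · [K:F]. Here this gives [L:F] = 15 · 7 = 105.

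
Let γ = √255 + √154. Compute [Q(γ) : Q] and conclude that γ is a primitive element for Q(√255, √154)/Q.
[Q(γ) : Q] = 4 (equivalently, Q(γ) = Q(√255, √154))

Obviously Q(γ) ⊆ Q(√255, √154), and [Q(√255, √154):Q] = 4 (since 255, 154 are distinct squarefree integers > 1 with 39270 not a perfect square). To show equality we compute the minimal polynomial of γ. From γ = √255 + √154: γ^2 = 255 + 2√(39270) + 154 = 409 + 2√(39270), so γ^2 - 409 = 2√(39270); squaring, (γ^2 - 409)^2 = 4·39270, i.e. γ^4 - 818γ^2 + 167281 - 157080 = 0, i.e. γ^4 - 818γ^2 + 10201 = 0. So γ is a root of x^4 - 818x^2 + 10201. This polynomial is irreducible over Q: it has no rational root (each ±√255 ± √154 is irrational), and any factorization into two quadratics over Q would force √(39270) ∈ Q (pairing opposite roots) or √255, √154 ∈ Q (other pairings), all impossible. Hence [Q(γ):Q] = 4 = [Q(√255, √154):Q], so Q(γ) = Q(√255, √154).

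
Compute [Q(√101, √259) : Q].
[Q(√101, √259) : Q] = 4

[Q(√101):Q] = 2 (min poly x^2 - 101, irreducible since 101 is squarefree > 1). For the top step, suppose √259 ∈ Q(√101), say √259 = c + d√101 with c, d ∈ Q. Squaring: 259 = c^2 + 101d^2 + 2cd√101. Since √101 ∉ Q this forces 2cd = 0. If d = 0 then √259 = c ∈ Q, contradicting 259 squarefree > 1. If c = 0 then 259 = 101d^2, so 101·259 = (101d)^2 is a perfect square in Q — but 101·259 = 26159 is not a perfect square (since 101 and 259 are distinct squarefree integers). Contradiction. Hence √259 ∉ Q(√101), so x^2 - 259 stays irreducible over Q(√101) and [Q(√101, √259) : Q(√101)] = 2. By the tower law, [Q(√101, √259) : Q] = 2 · 2 = 4.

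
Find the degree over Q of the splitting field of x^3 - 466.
[K : Q] = 6

The roots of x^3 - 466 are ∛466, ω∛466, ω^2∛466 where ω = e^(2πi/3) is a primitive cube root of unity, so K = Q(∛466, ω). Now [Q(∛466):Q] = 3 (since 466 is not a perfect cube, x^3 - 466 is irreducible) and [Q(ω):Q] = 2. Both 2 and 3 divide [K:Q], and [K:Q] ≤ 3·2 = 6, so [K:Q] = 6. (Equivalently: Q(∛466) ⊂ R but ω ∉ R, so [K : Q(∛466)] = 2.)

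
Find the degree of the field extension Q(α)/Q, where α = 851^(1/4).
[Q(α):Q] = 4

α is a root of x^4 - 851. By Eisenstein's criterion at the prime p = 23 (which divides the constant term 851 but p^2 = 529 does not, since 851 is squarefree), x^4 - 851 is irreducible over Q. Hence [Q(α):Q] = 4.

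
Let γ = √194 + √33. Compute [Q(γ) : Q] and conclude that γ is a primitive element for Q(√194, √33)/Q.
[Q(γ) : Q] = 4 (equivalently, Q(γ) = Q(√194, √33))

Obviously Q(γ) ⊆ Q(√194, √33), and [Q(√194, √33):Q] = 4 (since 194, 33 are distinct squarefree integers > 1 with 6402 not a perfect square). To show equality we compute the minimal polynomial of γ. From γ = √194 + √33: γ^2 = 194 + 2√(6402) + 33 = 227 + 2√(6402), so γ^2 - 227 = 2√(6402); squaring, (γ^2 - 227)^2 = 4·6402, i.e. γ^4 - 454γ^2 + 51529 - 25608 = 0, i.e. γ^4 - 454γ^2 + 25921 = 0. So γ is a root of x^4 - 454x^2 + 25921. This polynomial is irreducible over Q: it has no rational root (each ±√194 ± √33 is irrational), and any factorization into two quadratics over Q would force √(6402) ∈ Q (pairing opposite roots) or √194, √33 ∈ Q (other pairings), all impossible. Hence [Q(γ):Q] = 4 = [Q(√194, √33):Q], so Q(γ) = Q(√194, √33).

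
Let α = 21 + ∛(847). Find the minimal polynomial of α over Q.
m_α(x) = x^3 - 63x^2 + 1323x - 10108

Set β = α - 21 = ∛(847), so β^3 = 847. Then (α - 21)^3 - 847 = 0, i.e. α is a root of g(x) = (x - 21)^3 - 847 = x^3 - 63x^2 + 1323x - 10108. Since g(x) = h(x - 21) where h(x) = x^3 - 847, and h is irreducible over Q (because 847 is not a perfect cube, so h has no rational root, and a monic cubic with no rational root is irreducible), g is also irreducible (irreducibility is preserved under the substitution x → x - 21). Hence m_α(x) = x^3 - 63x^2 + 1323x - 10108.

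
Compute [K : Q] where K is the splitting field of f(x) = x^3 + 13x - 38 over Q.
[K : Q] = 6

By the rational root test, any rational root of the monic integer polynomial f(x) = x^3 + 13x - 38 must be an integer dividing the constant term -38, i.e. one of ±{1, 2, 19, 38}. Evaluating: f(1) = -24, f(-1) = -52, f(2) = -4, f(-2) = -72, f(19) = 7068, f(-19) = -7144, f(38) = 55328, f(-38) = -55404; none is 0, so f has no rational root and is therefore irreducible over Q (a cubic with no linear factor over a field is irreducible). For an irreducible cubic, the Galois group is A_3 or S_3 according as the discriminant disc(f) = -4a^3 - 27b^2 = -4·(13)^3 - 27·(-38)^2 = -47776 is or is not a square in Q. Here disc(f) = -47776 is not a perfect square in Q, so the Galois group of f over Q is not contained in A_3 and must be all of S_3. The splitting field has degree |S_3| = 6 over Q, so [K : Q] = 6.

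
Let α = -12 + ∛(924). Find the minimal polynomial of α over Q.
m_α(x) = x^3 + 36x^2 + 432x + 804

Set β = α + 12 = ∛(924), so β^3 = 924. Then (α + 12)^3 - 924 = 0, i.e. α is a root of g(x) = (x + 12)^3 - 924 = x^3 + 36x^2 + 432x + 804. Since g(x) = h(x + 12) where h(x) = x^3 - 924, and h is irreducible over Q (because 924 is not a perfect cube, so h has no rational root, and a monic cubic with no rational root is irreducible), g is also irreducible (irreducibility is preserved under the substitution x → x + 12). Hence m_α(x) = x^3 + 36x^2 + 432x + 804.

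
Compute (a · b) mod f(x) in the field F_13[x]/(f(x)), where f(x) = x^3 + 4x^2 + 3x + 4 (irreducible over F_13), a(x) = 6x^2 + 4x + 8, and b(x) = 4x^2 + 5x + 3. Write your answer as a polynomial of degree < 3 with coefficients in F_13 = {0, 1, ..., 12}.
a · b ≡ 3x^2 + 2x + 3 (mod f(x))

Multiply in F_13[x]: a(x)·b(x) = (6x^2 + 4x + 8)·(4x^2 + 5x + 3) = 11x^4 + 7x^3 + 5x^2 + 11. This has degree ≥ 3, so divide by f(x) over F_13: 11x^4 + 7x^3 + 5x^2 + 11 = (11x + 2)·(x^3 + 4x^2 + 3x + 4) + (3x^2 + 2x + 3). Hence a·b ≡ 3x^2 + 2x + 3 (mod f). (F_13[x]/(f) is a field with 13^3 = 2197 elements since f is irreducible of degree 3.)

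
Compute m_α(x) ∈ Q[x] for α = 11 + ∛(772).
m_α(x) = x^3 - 33x^2 + 363x - 2103

Set β = α - 11 = ∛(772), so β^3 = 772. Then (α - 11)^3 - 772 = 0, i.e. α is a root of g(x) = (x - 11)^3 - 772 = x^3 - 33x^2 + 363x - 2103. Since g(x) = h(x - 11) where h(x) = x^3 - 772, and h is irreducible over Q (because 772 is not a perfect cube, so h has no rational root, and a monic cubic with no rational root is irreducible), g is also irreducible (irreducibility is preserved under the substitution x → x - 11). Hence m_α(x) = x^3 - 33x^2 + 363x - 2103.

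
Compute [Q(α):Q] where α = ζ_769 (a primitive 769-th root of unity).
[Q(α):Q] = 768

The minimal polynomial of ζ_769 over Q is the 769-th cyclotomic polynomial Φ_769(x), which is irreducible over Q and has degree φ(769) = 768. Hence [Q(α):Q] = φ(769) = 768.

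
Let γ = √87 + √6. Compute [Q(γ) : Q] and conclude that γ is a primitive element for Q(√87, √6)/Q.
[Q(γ) : Q] = 4 (equivalently, Q(γ) = Q(√87, √6))

Obviously Q(γ) ⊆ Q(√87, √6), and [Q(√87, √6):Q] = 4 (since 87, 6 are distinct squarefree integers > 1 with 522 not a perfect square). To show equality we compute the minimal polynomial of γ. From γ = √87 + √6: γ^2 = 87 + 2√(522) + 6 = 93 + 2√(522), so γ^2 - 93 = 2√(522); squaring, (γ^2 - 93)^2 = 4·522, i.e. γ^4 - 186γ^2 + 8649 - 2088 = 0, i.e. γ^4 - 186γ^2 + 6561 = 0. So γ is a root of x^4 - 186x^2 + 6561. This polynomial is irreducible over Q: it has no rational root (each ±√87 ± √6 is irrational), and any factorization into two quadratics over Q would force √(522) ∈ Q (pairing opposite roots) or √87, √6 ∈ Q (other pairings), all impossible. Hence [Q(γ):Q] = 4 = [Q(√87, √6):Q], so Q(γ) = Q(√87, √6).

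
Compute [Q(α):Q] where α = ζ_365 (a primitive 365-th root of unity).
[Q(α):Q] = 288

The minimal polynomial of ζ_365 over Q is the 365-th cyclotomic polynomial Φ_365(x), which is irreducible over Q and has degree φ(365) = 288. Hence [Q(α):Q] = φ(365) = 288.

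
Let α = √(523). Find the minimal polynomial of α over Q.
m_α(x) = x^2 - 523

α satisfies α^2 - 523 = 0, so x^2 - 523 annihilates α. Since d = 523 is squarefree and ≠ 1, it is not a perfect square in Q, so x^2 - 523 has no rational root and is therefore irreducible over Q (a degree-2 polynomial over a field is irreducible iff it has no root). Hence m_α(x) = x^2 - 523.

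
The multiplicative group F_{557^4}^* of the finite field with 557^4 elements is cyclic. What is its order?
|F_{557^4}^*| = 96254442000

F_{557^4} has 557^4 = 96254442001 elements; its multiplicative group consists of all nonzero elements, so |F_{557^4}^*| = 96254442001 - 1 = 96254442000. (It is cyclic since any finite subgroup of the multiplicative group of a field is cyclic.)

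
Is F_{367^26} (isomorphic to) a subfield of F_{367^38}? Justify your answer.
No: F_{367^26} is not a subfield of F_{367^38}

F_{p^m} embeds in F_{p^n} iff m | n. Here 26 ∤ 38 (since 38 = 1·26 + 12 with remainder 12 ≠ 0), so F_{367^26} is not a subfield of F_{367^38}. Equivalently: if it were, the tower law would give 26 = [F_{367^26}:F_367] dividing [F_{367^38}:F_367] = 38, contradiction.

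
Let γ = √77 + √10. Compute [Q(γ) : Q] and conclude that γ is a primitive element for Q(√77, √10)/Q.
[Q(γ) : Q] = 4 (equivalently, Q(γ) = Q(√77, √10))

Obviously Q(γ) ⊆ Q(√77, √10), and [Q(√77, √10):Q] = 4 (since 77, 10 are distinct squarefree integers > 1 with 770 not a perfect square). To show equality we compute the minimal polynomial of γ. From γ = √77 + √10: γ^2 = 77 + 2√(770) + 10 = 87 + 2√(770), so γ^2 - 87 = 2√(770); squaring, (γ^2 - 87)^2 = 4·770, i.e. γ^4 - 174γ^2 + 7569 - 3080 = 0, i.e. γ^4 - 174γ^2 + 4489 = 0. So γ is a root of x^4 - 174x^2 + 4489. This polynomial is irreducible over Q: it has no rational root (each ±√77 ± √10 is irrational), and any factorization into two quadratics over Q would force √(770) ∈ Q (pairing opposite roots) or √77, √10 ∈ Q (other pairings), all impossible. Hence [Q(γ):Q] = 4 = [Q(√77, √10):Q], so Q(γ) = Q(√77, √10).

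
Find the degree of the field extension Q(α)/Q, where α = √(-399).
[Q(α):Q] = 2

[Q(α):Q] equals the degree of the minimal polynomial of α. Here α^2 = -399 and x^2 + 399 is irreducible (d = -399 is squarefree, ≠ 1, hence not a square), so deg(m_α) = 2. Thus [Q(α):Q] = 2.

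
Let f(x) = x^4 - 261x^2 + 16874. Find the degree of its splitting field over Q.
[K : Q] = 4

Solving the quadratic in x^2: x^2 = (261 ± √(261^2 - 4·16874))/2 = (261 ± √625)/2 = (261 ± 25)/2, giving x^2 = 118 or x^2 = 143. So f(x) = (x^2 - 118)(x^2 - 143) and the roots of f are ±√118, ±√143. Hence the splitting field is K = Q(√118, √143). Since 118 and 143 are distinct squarefree integers > 1, their product 16874 is not a perfect square, so √143 ∉ Q(√118). By the tower law [K:Q] = [Q(√118,√143):Q(√118)] · [Q(√118):Q] = 2 · 2 = 4.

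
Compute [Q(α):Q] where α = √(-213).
[Q(α):Q] = 2

[Q(α):Q] equals the degree of the minimal polynomial of α. Here α^2 = -213 and x^2 + 213 is irreducible (d = -213 is squarefree, ≠ 1, hence not a square), so deg(m_α) = 2. Thus [Q(α):Q] = 2.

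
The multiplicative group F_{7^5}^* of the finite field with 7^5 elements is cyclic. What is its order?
|F_{7^5}^*| = 16806

F_{7^5} has 7^5 = 16807 elements; its multiplicative group consists of all nonzero elements, so |F_{7^5}^*| = 16807 - 1 = 16806. (It is cyclic since any finite subgroup of the multiplicative group of a field is cyclic.)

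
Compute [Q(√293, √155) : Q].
[Q(√293, √155) : Q] = 4

[Q(√293):Q] = 2 (min poly x^2 - 293, irreducible since 293 is squarefree > 1). For the top step, suppose √155 ∈ Q(√293), say √155 = c + d√293 with c, d ∈ Q. Squaring: 155 = c^2 + 293d^2 + 2cd√293. Since √293 ∉ Q this forces 2cd = 0. If d = 0 then √155 = c ∈ Q, contradicting 155 squarefree > 1. If c = 0 then 155 = 293d^2, so 293·155 = (293d)^2 is a perfect square in Q — but 293·155 = 45415 is not a perfect square (since 293 and 155 are distinct squarefree integers). Contradiction. Hence √155 ∉ Q(√293), so x^2 - 155 stays irreducible over Q(√293) and [Q(√293, √155) : Q(√293)] = 2. By the tower law, [Q(√293, √155) : Q] = 2 · 2 = 4.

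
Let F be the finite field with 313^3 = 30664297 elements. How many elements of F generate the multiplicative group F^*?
There are φ(30664296) = 9383040 primitive elements

F_q^* is cyclic of order q - 1 = 30664296. A cyclic group of order m has exactly φ(m) generators. Here m = 30664296 = 2^3 · 3^2 · 13 · 181^2, so the number of primitive elements is φ(30664296) = 9383040.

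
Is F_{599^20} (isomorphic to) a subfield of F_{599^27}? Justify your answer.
No: F_{599^20} is not a subfield of F_{599^27}

F_{p^m} embeds in F_{p^n} iff m | n. Here 20 ∤ 27 (since 27 = 1·20 + 7 with remainder 7 ≠ 0), so F_{599^20} is not a subfield of F_{599^27}. Equivalently: if it were, the tower law would give 20 = [F_{599^20}:F_599] dividing [F_{599^27}:F_599] = 27, contradiction.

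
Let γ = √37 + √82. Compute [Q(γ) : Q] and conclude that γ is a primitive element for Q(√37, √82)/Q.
[Q(γ) : Q] = 4 (equivalently, Q(γ) = Q(√37, √82))

Obviously Q(γ) ⊆ Q(√37, √82), and [Q(√37, √82):Q] = 4 (since 37, 82 are distinct squarefree integers > 1 with 3034 not a perfect square). To show equality we compute the minimal polynomial of γ. From γ = √37 + √82: γ^2 = 37 + 2√(3034) + 82 = 119 + 2√(3034), so γ^2 - 119 = 2√(3034); squaring, (γ^2 - 119)^2 = 4·3034, i.e. γ^4 - 238γ^2 + 14161 - 12136 = 0, i.e. γ^4 - 238γ^2 + 2025 = 0. So γ is a root of x^4 - 238x^2 + 2025. This polynomial is irreducible over Q: it has no rational root (each ±√37 ± √82 is irrational), and any factorization into two quadratics over Q would force √(3034) ∈ Q (pairing opposite roots) or √37, √82 ∈ Q (other pairings), all impossible. Hence [Q(γ):Q] = 4 = [Q(√37, √82):Q], so Q(γ) = Q(√37, √82).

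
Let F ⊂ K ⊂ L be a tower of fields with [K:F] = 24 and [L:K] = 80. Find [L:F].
[L:F] = 1920

The tower law says that for any tower of field extensions F ⊂ K ⊂ L with finite degrees, [L:F] = [L:K] · [K:F]. Here this gives [L:F] = 80 · 24 = 1920.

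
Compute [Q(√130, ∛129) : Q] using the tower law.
[Q(√130, ∛129) : Q] = 6

Let L = Q(√130, ∛129). Since Q(√130) ⊂ L and [Q(√130):Q] = 2, the tower law gives 2 | [L:Q]. Likewise Q(∛129) ⊂ L with [Q(∛129):Q] = 3 (because 129 is not a perfect cube), so 3 | [L:Q]. As gcd(2,3) = 1, [L:Q] is divisible by 6. Conversely L is generated over Q by √130 and ∛129, so [L:Q] ≤ 2·3 = 6. Therefore [Q(√130, ∛129) : Q] = 6.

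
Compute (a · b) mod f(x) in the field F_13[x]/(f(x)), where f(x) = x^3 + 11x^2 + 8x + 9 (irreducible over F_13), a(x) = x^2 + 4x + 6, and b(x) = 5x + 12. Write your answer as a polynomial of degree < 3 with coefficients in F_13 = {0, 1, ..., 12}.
a · b ≡ 3x^2 + 12x + 1 (mod f(x))

Multiply in F_13[x]: a(x)·b(x) = (x^2 + 4x + 6)·(5x + 12) = 5x^3 + 6x^2 + 7. This has degree ≥ 3, so divide by f(x) over F_13: 5x^3 + 6x^2 + 7 = (5)·(x^3 + 11x^2 + 8x + 9) + (3x^2 + 12x + 1). Hence a·b ≡ 3x^2 + 12x + 1 (mod f). (F_13[x]/(f) is a field with 13^3 = 2197 elements since f is irreducible of degree 3.)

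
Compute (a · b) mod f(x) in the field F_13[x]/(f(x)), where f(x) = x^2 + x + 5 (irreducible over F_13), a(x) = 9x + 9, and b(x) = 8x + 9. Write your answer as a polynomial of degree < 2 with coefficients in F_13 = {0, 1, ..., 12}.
a · b ≡ 3x + 7 (mod f(x))

Multiply in F_13[x]: a(x)·b(x) = (9x + 9)·(8x + 9) = 7x^2 + 10x + 3. This has degree ≥ 2, so divide by f(x) over F_13: 7x^2 + 10x + 3 = (7)·(x^2 + x + 5) + (3x + 7). Hence a·b ≡ 3x + 7 (mod f). (F_13[x]/(f) is a field with 13^2 = 169 elements since f is irreducible of degree 2.)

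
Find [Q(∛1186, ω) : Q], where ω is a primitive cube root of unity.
[Q(∛1186, ω) : Q] = 6

[Q(∛1186):Q] = 3 (min poly x^3 - 1186, irreducible since 1186 is not a perfect cube). [Q(ω):Q] = 2 (min poly x^2 + x + 1). Since Q(∛1186) ⊂ R and ω ∉ R, we have ω ∉ Q(∛1186), so x^2 + x + 1 remains irreducible over Q(∛1186) and [Q(∛1186, ω) : Q(∛1186)] = 2. By the tower law, [Q(∛1186, ω) : Q] = 3 · 2 = 6. (In fact Q(∛1186, ω) is the splitting field of x^3 - 1186 over Q.)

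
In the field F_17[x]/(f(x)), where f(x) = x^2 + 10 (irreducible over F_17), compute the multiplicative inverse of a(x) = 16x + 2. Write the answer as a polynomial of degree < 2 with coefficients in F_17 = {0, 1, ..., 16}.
a(x)^(-1) ≡ 11x + 5 (mod f(x))

Since f is irreducible over F_17, F_17[x]/(f) is a field and a(x) ≠ 0 has an inverse. Apply the extended Euclidean algorithm to f(x) and a(x) in F_17[x]: f(x) = (16x + 15)·a(x) + (14). The last nonzero remainder is the constant 14 = gcd(f, a) in F_17. Back-substituting through the division chain expresses 14 = s(x)·a(x) + t(x)·f(x) with s(x) ≡ x + 2 (mod f), so (x + 2)·a(x) ≡ 14 (mod f). Multiplying by 14^(-1) ≡ 11 in F_17 gives a(x)^(-1) ≡ 11·(x + 2) ≡ 11x + 5 (mod f). Check: (16x + 2)·(11x + 5) = 6x^2 + 10 ≡ 1 (mod x^2 + 10).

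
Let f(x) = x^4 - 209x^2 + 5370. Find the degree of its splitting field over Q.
[K : Q] = 4

Solving the quadratic in x^2: x^2 = (209 ± √(209^2 - 4·5370))/2 = (209 ± √22201)/2 = (209 ± 149)/2, giving x^2 = 179 or x^2 = 30. So f(x) = (x^2 - 179)(x^2 - 30) and the roots of f are ±√179, ±√30. Hence the splitting field is K = Q(√179, √30). Since 179 and 30 are distinct squarefree integers > 1, their product 5370 is not a perfect square, so √30 ∉ Q(√179). By the tower law [K:Q] = [Q(√179,√30):Q(√179)] · [Q(√179):Q] = 2 · 2 = 4.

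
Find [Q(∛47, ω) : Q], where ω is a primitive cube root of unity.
[Q(∛47, ω) : Q] = 6

[Q(∛47):Q] = 3 (min poly x^3 - 47, irreducible since 47 is not a perfect cube). [Q(ω):Q] = 2 (min poly x^2 + x + 1). Since Q(∛47) ⊂ R and ω ∉ R, we have ω ∉ Q(∛47), so x^2 + x + 1 remains irreducible over Q(∛47) and [Q(∛47, ω) : Q(∛47)] = 2. By the tower law, [Q(∛47, ω) : Q] = 3 · 2 = 6. (In fact Q(∛47, ω) is the splitting field of x^3 - 47 over Q.)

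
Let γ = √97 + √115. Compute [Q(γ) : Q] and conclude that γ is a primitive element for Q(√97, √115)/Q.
[Q(γ) : Q] = 4 (equivalently, Q(γ) = Q(√97, √115))

Obviously Q(γ) ⊆ Q(√97, √115), and [Q(√97, √115):Q] = 4 (since 97, 115 are distinct squarefree integers > 1 with 11155 not a perfect square). To show equality we compute the minimal polynomial of γ. From γ = √97 + √115: γ^2 = 97 + 2√(11155) + 115 = 212 + 2√(11155), so γ^2 - 212 = 2√(11155); squaring, (γ^2 - 212)^2 = 4·11155, i.e. γ^4 - 424γ^2 + 44944 - 44620 = 0, i.e. γ^4 - 424γ^2 + 324 = 0. So γ is a root of x^4 - 424x^2 + 324. This polynomial is irreducible over Q: it has no rational root (each ±√97 ± √115 is irrational), and any factorization into two quadratics over Q would force √(11155) ∈ Q (pairing opposite roots) or √97, √115 ∈ Q (other pairings), all impossible. Hence [Q(γ):Q] = 4 = [Q(√97, √115):Q], so Q(γ) = Q(√97, √115).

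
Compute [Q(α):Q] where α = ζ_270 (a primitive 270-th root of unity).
[Q(α):Q] = 72

The minimal polynomial of ζ_270 over Q is the 270-th cyclotomic polynomial Φ_270(x), which is irreducible over Q and has degree φ(270) = 72. Hence [Q(α):Q] = φ(270) = 72.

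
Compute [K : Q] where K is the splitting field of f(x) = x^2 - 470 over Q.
[K : Q] = 2

f(x) = x^2 - 470 factors as (x - √470)(x + √470). The splitting field is K = Q(√470). Since 470 is squarefree and > 1, it is not a perfect square, so x^2 - 470 is irreducible over Q and [Q(√470) : Q] = 2. Hence [K : Q] = 2.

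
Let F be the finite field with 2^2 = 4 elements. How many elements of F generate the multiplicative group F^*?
There are φ(3) = 2 primitive elements

F_q^* is cyclic of order q - 1 = 3. A cyclic group of order m has exactly φ(m) generators. Here m = 3 = 3, so the number of primitive elements is φ(3) = 2.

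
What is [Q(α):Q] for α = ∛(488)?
[Q(α):Q] = 3

The minimal polynomial of α is x^3 - 488, irreducible over Q since 488 is not a perfect cube (so x^3 - 488 has no rational root). Hence [Q(α):Q] = deg(m_α) = 3.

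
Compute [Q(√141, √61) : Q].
[Q(√141, √61) : Q] = 4

[Q(√141):Q] = 2 (min poly x^2 - 141, irreducible since 141 is squarefree > 1). For the top step, suppose √61 ∈ Q(√141), say √61 = c + d√141 with c, d ∈ Q. Squaring: 61 = c^2 + 141d^2 + 2cd√141. Since √141 ∉ Q this forces 2cd = 0. If d = 0 then √61 = c ∈ Q, contradicting 61 squarefree > 1. If c = 0 then 61 = 141d^2, so 141·61 = (141d)^2 is a perfect square in Q — but 141·61 = 8601 is not a perfect square (since 141 and 61 are distinct squarefree integers). Contradiction. Hence √61 ∉ Q(√141), so x^2 - 61 stays irreducible over Q(√141) and [Q(√141, √61) : Q(√141)] = 2. By the tower law, [Q(√141, √61) : Q] = 2 · 2 = 4.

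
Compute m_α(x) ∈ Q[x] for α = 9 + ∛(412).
m_α(x) = x^3 - 27x^2 + 243x - 1141

Set β = α - 9 = ∛(412), so β^3 = 412. Then (α - 9)^3 - 412 = 0, i.e. α is a root of g(x) = (x - 9)^3 - 412 = x^3 - 27x^2 + 243x - 1141. Since g(x) = h(x - 9) where h(x) = x^3 - 412, and h is irreducible over Q (because 412 is not a perfect cube, so h has no rational root, and a monic cubic with no rational root is irreducible), g is also irreducible (irreducibility is preserved under the substitution x → x - 9). Hence m_α(x) = x^3 - 27x^2 + 243x - 1141.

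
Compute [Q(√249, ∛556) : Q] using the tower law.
[Q(√249, ∛556) : Q] = 6

Let L = Q(√249, ∛556). Since Q(√249) ⊂ L and [Q(√249):Q] = 2, the tower law gives 2 | [L:Q]. Likewise Q(∛556) ⊂ L with [Q(∛556):Q] = 3 (because 556 is not a perfect cube), so 3 | [L:Q]. As gcd(2,3) = 1, [L:Q] is divisible by 6. Conversely L is generated over Q by √249 and ∛556, so [L:Q] ≤ 2·3 = 6. Therefore [Q(√249, ∛556) : Q] = 6.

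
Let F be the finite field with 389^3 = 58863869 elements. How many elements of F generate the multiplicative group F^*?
There are φ(58863868) = 24966144 primitive elements

F_q^* is cyclic of order q - 1 = 58863868. A cyclic group of order m has exactly φ(m) generators. Here m = 58863868 = 2^2 · 7 · 97 · 21673, so the number of primitive elements is φ(58863868) = 24966144.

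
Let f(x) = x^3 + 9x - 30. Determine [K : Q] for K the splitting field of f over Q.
[K : Q] = 6

By the rational root test, any rational root of the monic integer polynomial f(x) = x^3 + 9x - 30 must be an integer dividing the constant term -30, i.e. one of ±{1, 2, 3, 5, 6, 10, 15, 30}. Evaluating: f(1) = -20, f(-1) = -40, f(2) = -4, f(-2) = -56, f(3) = 24, f(-3) = -84, f(5) = 140, f(-5) = -200, f(6) = 240, f(-6) = -300, f(10) = 1060, f(-10) = -1120, f(15) = 3480, f(-15) = -3540, f(30) = 27240, f(-30) = -27300; none is 0, so f has no rational root and is therefore irreducible over Q (a cubic with no linear factor over a field is irreducible). For an irreducible cubic, the Galois group is A_3 or S_3 according as the discriminant disc(f) = -4a^3 - 27b^2 = -4·(9)^3 - 27·(-30)^2 = -27216 is or is not a square in Q. Here disc(f) = -27216 is not a perfect square in Q, so the Galois group of f over Q is not contained in A_3 and must be all of S_3. The splitting field has degree |S_3| = 6 over Q, so [K : Q] = 6.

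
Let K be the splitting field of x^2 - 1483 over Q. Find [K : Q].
[K : Q] = 2

f(x) = x^2 - 1483 factors as (x - √1483)(x + √1483). The splitting field is K = Q(√1483). Since 1483 is squarefree and > 1, it is not a perfect square, so x^2 - 1483 is irreducible over Q and [Q(√1483) : Q] = 2. Hence [K : Q] = 2.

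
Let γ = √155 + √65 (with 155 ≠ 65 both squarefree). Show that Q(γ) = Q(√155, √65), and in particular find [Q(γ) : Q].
[Q(γ) : Q] = 4 (equivalently, Q(γ) = Q(√155, √65))

Obviously Q(γ) ⊆ Q(√155, √65), and [Q(√155, √65):Q] = 4 (since 155, 65 are distinct squarefree integers > 1 with 10075 not a perfect square). To show equality we compute the minimal polynomial of γ. From γ = √155 + √65: γ^2 = 155 + 2√(10075) + 65 = 220 + 2√(10075), so γ^2 - 220 = 2√(10075); squaring, (γ^2 - 220)^2 = 4·10075, i.e. γ^4 - 440γ^2 + 48400 - 40300 = 0, i.e. γ^4 - 440γ^2 + 8100 = 0. So γ is a root of x^4 - 440x^2 + 8100. This polynomial is irreducible over Q: it has no rational root (each ±√155 ± √65 is irrational), and any factorization into two quadratics over Q would force √(10075) ∈ Q (pairing opposite roots) or √155, √65 ∈ Q (other pairings), all impossible. Hence [Q(γ):Q] = 4 = [Q(√155, √65):Q], so Q(γ) = Q(√155, √65).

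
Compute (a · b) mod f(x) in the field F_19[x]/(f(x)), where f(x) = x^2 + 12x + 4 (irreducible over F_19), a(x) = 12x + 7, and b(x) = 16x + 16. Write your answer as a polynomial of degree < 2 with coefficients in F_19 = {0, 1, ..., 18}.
a · b ≡ 14x + 9 (mod f(x))

Multiply in F_19[x]: a(x)·b(x) = (12x + 7)·(16x + 16) = 2x^2 + 17. This has degree ≥ 2, so divide by f(x) over F_19: 2x^2 + 17 = (2)·(x^2 + 12x + 4) + (14x + 9). Hence a·b ≡ 14x + 9 (mod f). (F_19[x]/(f) is a field with 19^2 = 361 elements since f is irreducible of degree 2.)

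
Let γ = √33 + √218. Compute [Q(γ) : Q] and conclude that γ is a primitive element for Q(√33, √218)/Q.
[Q(γ) : Q] = 4 (equivalently, Q(γ) = Q(√33, √218))

Obviously Q(γ) ⊆ Q(√33, √218), and [Q(√33, √218):Q] = 4 (since 33, 218 are distinct squarefree integers > 1 with 7194 not a perfect square). To show equality we compute the minimal polynomial of γ. From γ = √33 + √218: γ^2 = 33 + 2√(7194) + 218 = 251 + 2√(7194), so γ^2 - 251 = 2√(7194); squaring, (γ^2 - 251)^2 = 4·7194, i.e. γ^4 - 502γ^2 + 63001 - 28776 = 0, i.e. γ^4 - 502γ^2 + 34225 = 0. So γ is a root of x^4 - 502x^2 + 34225. This polynomial is irreducible over Q: it has no rational root (each ±√33 ± √218 is irrational), and any factorization into two quadratics over Q would force √(7194) ∈ Q (pairing opposite roots) or √33, √218 ∈ Q (other pairings), all impossible. Hence [Q(γ):Q] = 4 = [Q(√33, √218):Q], so Q(γ) = Q(√33, √218).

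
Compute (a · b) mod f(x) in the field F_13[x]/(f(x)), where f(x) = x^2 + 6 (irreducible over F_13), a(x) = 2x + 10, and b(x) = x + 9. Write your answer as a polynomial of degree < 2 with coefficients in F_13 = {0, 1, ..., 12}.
a · b ≡ 2x (mod f(x))

Multiply in F_13[x]: a(x)·b(x) = (2x + 10)·(x + 9) = 2x^2 + 2x + 12. This has degree ≥ 2, so divide by f(x) over F_13: 2x^2 + 2x + 12 = (2)·(x^2 + 6) + (2x). Hence a·b ≡ 2x (mod f). (F_13[x]/(f) is a field with 13^2 = 169 elements since f is irreducible of degree 2.)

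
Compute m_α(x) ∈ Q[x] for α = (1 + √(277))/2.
m_α(x) = x^2 - x - 69

From 2α - 1 = √(277), squaring gives (2α - 1)^2 = 277, i.e. 4α^2 - 4α + 1 = 277, so α^2 - α + (1 - 277)/4 = 0. Since 277 ≡ 1 (mod 4), (1 - 277)/4 = -69 ∈ Z. The polynomial x^2 - x - 69 has discriminant 1 - 4·(-69) = 277, which is not a perfect square in Q (d = 277 is squarefree and ≠ 1), so x^2 - x - 69 is irreducible over Q. It is the minimal polynomial of α.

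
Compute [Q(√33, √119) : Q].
[Q(√33, √119) : Q] = 4

[Q(√33):Q] = 2 (min poly x^2 - 33, irreducible since 33 is squarefree > 1). For the top step, suppose √119 ∈ Q(√33), say √119 = c + d√33 with c, d ∈ Q. Squaring: 119 = c^2 + 33d^2 + 2cd√33. Since √33 ∉ Q this forces 2cd = 0. If d = 0 then √119 = c ∈ Q, contradicting 119 squarefree > 1. If c = 0 then 119 = 33d^2, so 33·119 = (33d)^2 is a perfect square in Q — but 33·119 = 3927 is not a perfect square (since 33 and 119 are distinct squarefree integers). Contradiction. Hence √119 ∉ Q(√33), so x^2 - 119 stays irreducible over Q(√33) and [Q(√33, √119) : Q(√33)] = 2. By the tower law, [Q(√33, √119) : Q] = 2 · 2 = 4.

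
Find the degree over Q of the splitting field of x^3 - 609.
[K : Q] = 6

The roots of x^3 - 609 are ∛609, ω∛609, ω^2∛609 where ω = e^(2πi/3) is a primitive cube root of unity, so K = Q(∛609, ω). Now [Q(∛609):Q] = 3 (since 609 is not a perfect cube, x^3 - 609 is irreducible) and [Q(ω):Q] = 2. Both 2 and 3 divide [K:Q], and [K:Q] ≤ 3·2 = 6, so [K:Q] = 6. (Equivalently: Q(∛609) ⊂ R but ω ∉ R, so [K : Q(∛609)] = 2.)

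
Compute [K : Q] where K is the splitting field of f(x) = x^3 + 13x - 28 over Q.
[K : Q] = 6

By the rational root test, any rational root of the monic integer polynomial f(x) = x^3 + 13x - 28 must be an integer dividing the constant term -28, i.e. one of ±{1, 2, 4, 7, 14, 28}. Evaluating: f(1) = -14, f(-1) = -42, f(2) = 6, f(-2) = -62, f(4) = 88, f(-4) = -144, f(7) = 406, f(-7) = -462, f(14) = 2898, f(-14) = -2954, f(28) = 22288, f(-28) = -22344; none is 0, so f has no rational root and is therefore irreducible over Q (a cubic with no linear factor over a field is irreducible). For an irreducible cubic, the Galois group is A_3 or S_3 according as the discriminant disc(f) = -4a^3 - 27b^2 = -4·(13)^3 - 27·(-28)^2 = -29956 is or is not a square in Q. Here disc(f) = -29956 is not a perfect square in Q, so the Galois group of f over Q is not contained in A_3 and must be all of S_3. The splitting field has degree |S_3| = 6 over Q, so [K : Q] = 6.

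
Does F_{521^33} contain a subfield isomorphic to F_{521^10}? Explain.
No: F_{521^10} is not a subfield of F_{521^33}

F_{p^m} embeds in F_{p^n} iff m | n. Here 10 ∤ 33 (since 33 = 3·10 + 3 with remainder 3 ≠ 0), so F_{521^10} is not a subfield of F_{521^33}. Equivalently: if it were, the tower law would give 10 = [F_{521^10}:F_521] dividing [F_{521^33}:F_521] = 33, contradiction.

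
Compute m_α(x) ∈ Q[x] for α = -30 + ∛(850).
m_α(x) = x^3 + 90x^2 + 2700x + 26150

Set β = α + 30 = ∛(850), so β^3 = 850. Then (α + 30)^3 - 850 = 0, i.e. α is a root of g(x) = (x + 30)^3 - 850 = x^3 + 90x^2 + 2700x + 26150. Since g(x) = h(x + 30) where h(x) = x^3 - 850, and h is irreducible over Q (because 850 is not a perfect cube, so h has no rational root, and a monic cubic with no rational root is irreducible), g is also irreducible (irreducibility is preserved under the substitution x → x + 30). Hence m_α(x) = x^3 + 90x^2 + 2700x + 26150.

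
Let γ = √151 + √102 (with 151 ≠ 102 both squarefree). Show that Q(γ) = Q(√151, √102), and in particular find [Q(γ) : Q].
[Q(γ) : Q] = 4 (equivalently, Q(γ) = Q(√151, √102))

Obviously Q(γ) ⊆ Q(√151, √102), and [Q(√151, √102):Q] = 4 (since 151, 102 are distinct squarefree integers > 1 with 15402 not a perfect square). To show equality we compute the minimal polynomial of γ. From γ = √151 + √102: γ^2 = 151 + 2√(15402) + 102 = 253 + 2√(15402), so γ^2 - 253 = 2√(15402); squaring, (γ^2 - 253)^2 = 4·15402, i.e. γ^4 - 506γ^2 + 64009 - 61608 = 0, i.e. γ^4 - 506γ^2 + 2401 = 0. So γ is a root of x^4 - 506x^2 + 2401. This polynomial is irreducible over Q: it has no rational root (each ±√151 ± √102 is irrational), and any factorization into two quadratics over Q would force √(15402) ∈ Q (pairing opposite roots) or √151, √102 ∈ Q (other pairings), all impossible. Hence [Q(γ):Q] = 4 = [Q(√151, √102):Q], so Q(γ) = Q(√151, √102).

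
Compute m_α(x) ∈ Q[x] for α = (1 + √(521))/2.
m_α(x) = x^2 - x - 130

From 2α - 1 = √(521), squaring gives (2α - 1)^2 = 521, i.e. 4α^2 - 4α + 1 = 521, so α^2 - α + (1 - 521)/4 = 0. Since 521 ≡ 1 (mod 4), (1 - 521)/4 = -130 ∈ Z. The polynomial x^2 - x - 130 has discriminant 1 - 4·(-130) = 521, which is not a perfect square in Q (d = 521 is squarefree and ≠ 1), so x^2 - x - 130 is irreducible over Q. It is the minimal polynomial of α.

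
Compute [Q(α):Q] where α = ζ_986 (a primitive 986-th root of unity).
[Q(α):Q] = 448

The minimal polynomial of ζ_986 over Q is the 986-th cyclotomic polynomial Φ_986(x), which is irreducible over Q and has degree φ(986) = 448. Hence [Q(α):Q] = φ(986) = 448.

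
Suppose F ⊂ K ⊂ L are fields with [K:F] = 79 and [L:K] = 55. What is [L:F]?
[L:F] = 4345

The tower law says that for any tower of field extensions F ⊂ K ⊂ L with finite degrees, [L:F] = [L:K] · [K:F]. Here this gives [L:F] = 55 · 79 = 4345.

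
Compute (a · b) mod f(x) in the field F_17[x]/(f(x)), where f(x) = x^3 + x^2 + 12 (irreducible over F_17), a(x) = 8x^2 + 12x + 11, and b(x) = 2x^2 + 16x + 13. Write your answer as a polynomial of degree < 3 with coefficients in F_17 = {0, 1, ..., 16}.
a · b ≡ 12x^2 + 4x + 7 (mod f(x))

Multiply in F_17[x]: a(x)·b(x) = (8x^2 + 12x + 11)·(2x^2 + 16x + 13) = 16x^4 + 16x^3 + 12x^2 + 9x + 7. This has degree ≥ 3, so divide by f(x) over F_17: 16x^4 + 16x^3 + 12x^2 + 9x + 7 = (16x)·(x^3 + x^2 + 12) + (12x^2 + 4x + 7). Hence a·b ≡ 12x^2 + 4x + 7 (mod f). (F_17[x]/(f) is a field with 17^3 = 4913 elements since f is irreducible of degree 3.)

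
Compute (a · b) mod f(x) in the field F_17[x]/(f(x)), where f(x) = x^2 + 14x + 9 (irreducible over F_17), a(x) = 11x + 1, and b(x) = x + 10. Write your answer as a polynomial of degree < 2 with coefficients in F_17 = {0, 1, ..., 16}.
a · b ≡ 8x + 13 (mod f(x))

Multiply in F_17[x]: a(x)·b(x) = (11x + 1)·(x + 10) = 11x^2 + 9x + 10. This has degree ≥ 2, so divide by f(x) over F_17: 11x^2 + 9x + 10 = (11)·(x^2 + 14x + 9) + (8x + 13). Hence a·b ≡ 8x + 13 (mod f). (F_17[x]/(f) is a field with 17^2 = 289 elements since f is irreducible of degree 2.)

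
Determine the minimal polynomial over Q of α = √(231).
m_α(x) = x^2 - 231

α satisfies α^2 - 231 = 0, so x^2 - 231 annihilates α. Since d = 231 is squarefree and ≠ 1, it is not a perfect square in Q, so x^2 - 231 has no rational root and is therefore irreducible over Q (a degree-2 polynomial over a field is irreducible iff it has no root). Hence m_α(x) = x^2 - 231.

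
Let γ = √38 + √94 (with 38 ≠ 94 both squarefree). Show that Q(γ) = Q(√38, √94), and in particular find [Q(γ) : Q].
[Q(γ) : Q] = 4 (equivalently, Q(γ) = Q(√38, √94))

Obviously Q(γ) ⊆ Q(√38, √94), and [Q(√38, √94):Q] = 4 (since 38, 94 are distinct squarefree integers > 1 with 3572 not a perfect square). To show equality we compute the minimal polynomial of γ. From γ = √38 + √94: γ^2 = 38 + 2√(3572) + 94 = 132 + 2√(3572), so γ^2 - 132 = 2√(3572); squaring, (γ^2 - 132)^2 = 4·3572, i.e. γ^4 - 264γ^2 + 17424 - 14288 = 0, i.e. γ^4 - 264γ^2 + 3136 = 0. So γ is a root of x^4 - 264x^2 + 3136. This polynomial is irreducible over Q: it has no rational root (each ±√38 ± √94 is irrational), and any factorization into two quadratics over Q would force √(3572) ∈ Q (pairing opposite roots) or √38, √94 ∈ Q (other pairings), all impossible. Hence [Q(γ):Q] = 4 = [Q(√38, √94):Q], so Q(γ) = Q(√38, √94).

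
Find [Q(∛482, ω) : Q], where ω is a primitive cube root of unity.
[Q(∛482, ω) : Q] = 6

[Q(∛482):Q] = 3 (min poly x^3 - 482, irreducible since 482 is not a perfect cube). [Q(ω):Q] = 2 (min poly x^2 + x + 1). Since Q(∛482) ⊂ R and ω ∉ R, we have ω ∉ Q(∛482), so x^2 + x + 1 remains irreducible over Q(∛482) and [Q(∛482, ω) : Q(∛482)] = 2. By the tower law, [Q(∛482, ω) : Q] = 3 · 2 = 6. (In fact Q(∛482, ω) is the splitting field of x^3 - 482 over Q.)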